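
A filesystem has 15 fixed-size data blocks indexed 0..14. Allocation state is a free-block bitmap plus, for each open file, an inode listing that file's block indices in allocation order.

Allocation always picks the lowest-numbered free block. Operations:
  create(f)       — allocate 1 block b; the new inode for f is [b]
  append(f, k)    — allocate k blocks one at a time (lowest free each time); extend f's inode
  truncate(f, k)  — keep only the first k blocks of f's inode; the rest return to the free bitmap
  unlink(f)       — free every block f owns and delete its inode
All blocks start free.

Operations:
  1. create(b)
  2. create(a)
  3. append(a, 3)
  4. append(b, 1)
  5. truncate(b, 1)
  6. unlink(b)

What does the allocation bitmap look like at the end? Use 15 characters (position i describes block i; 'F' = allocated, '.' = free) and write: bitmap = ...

bitmap = .FFFF..........

  1. create(b)  ⇒  F..............  {b→[0]}
  2. create(a)  ⇒  FF.............  {a→[1]; b→[0]}
  3. append(a, 3)  ⇒  FFFFF..........  {a→[1, 2, 3, 4]; b→[0]}
  4. append(b, 1)  ⇒  FFFFFF.........  {a→[1, 2, 3, 4]; b→[0, 5]}
  5. truncate(b, 1)  ⇒  FFFFF..........  {a→[1, 2, 3, 4]; b→[0]}
  6. unlink(b)  ⇒  .FFFF..........  {a→[1, 2, 3, 4]}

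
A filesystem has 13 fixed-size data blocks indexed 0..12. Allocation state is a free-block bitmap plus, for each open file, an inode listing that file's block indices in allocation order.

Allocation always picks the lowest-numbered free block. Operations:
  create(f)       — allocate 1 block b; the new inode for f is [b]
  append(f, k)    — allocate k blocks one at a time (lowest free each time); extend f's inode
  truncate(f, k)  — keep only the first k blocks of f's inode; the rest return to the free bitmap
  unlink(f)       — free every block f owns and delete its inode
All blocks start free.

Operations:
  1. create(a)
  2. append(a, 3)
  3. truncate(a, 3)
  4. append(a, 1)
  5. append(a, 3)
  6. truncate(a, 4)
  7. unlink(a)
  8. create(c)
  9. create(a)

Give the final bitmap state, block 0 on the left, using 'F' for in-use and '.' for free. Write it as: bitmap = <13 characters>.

create(a): bitmap=F............ | a=[0]
append(a, 3): bitmap=FFFF......... | a=[0, 1, 2, 3]
truncate(a, 3): bitmap=FFF.......... | a=[0, 1, 2]
append(a, 1): bitmap=FFFF......... | a=[0, 1, 2, 3]
append(a, 3): bitmap=FFFFFFF...... | a=[0, 1, 2, 3, 4, 5, 6]
truncate(a, 4): bitmap=FFFF......... | a=[0, 1, 2, 3]
unlink(a): bitmap=............. | 
create(c): bitmap=F............ | c=[0]
create(a): bitmap=FF........... | a=[1] c=[0]

bitmap = FF...........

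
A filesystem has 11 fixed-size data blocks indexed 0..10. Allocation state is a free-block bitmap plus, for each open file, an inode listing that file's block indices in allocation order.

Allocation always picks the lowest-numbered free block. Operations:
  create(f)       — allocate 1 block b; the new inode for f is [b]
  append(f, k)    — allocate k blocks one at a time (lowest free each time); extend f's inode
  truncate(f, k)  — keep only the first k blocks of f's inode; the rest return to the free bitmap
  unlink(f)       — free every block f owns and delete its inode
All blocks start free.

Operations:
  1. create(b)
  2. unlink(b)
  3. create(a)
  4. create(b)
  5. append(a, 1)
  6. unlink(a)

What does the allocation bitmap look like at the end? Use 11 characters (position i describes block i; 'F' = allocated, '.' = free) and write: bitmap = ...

bitmap = .F.........

after create(b) → b:[0]  free=[F..........]
after unlink(b) →   free=[...........]
after create(a) → a:[0]  free=[F..........]
after create(b) → a:[0], b:[1]  free=[FF.........]
after append(a, 1) → a:[0, 2], b:[1]  free=[FFF........]
after unlink(a) → b:[1]  free=[.F.........]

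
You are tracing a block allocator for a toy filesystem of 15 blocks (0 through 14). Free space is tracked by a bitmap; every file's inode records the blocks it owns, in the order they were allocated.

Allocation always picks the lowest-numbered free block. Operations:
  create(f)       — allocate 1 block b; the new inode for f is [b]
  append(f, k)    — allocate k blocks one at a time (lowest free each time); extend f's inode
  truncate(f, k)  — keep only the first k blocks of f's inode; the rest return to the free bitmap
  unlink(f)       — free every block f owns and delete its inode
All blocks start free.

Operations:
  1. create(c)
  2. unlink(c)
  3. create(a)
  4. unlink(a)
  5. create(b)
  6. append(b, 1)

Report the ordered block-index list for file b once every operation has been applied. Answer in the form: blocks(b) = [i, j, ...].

blocks(b) = [0, 1]

create(c): bitmap=F.............. | c=[0]
unlink(c): bitmap=............... | 
create(a): bitmap=F.............. | a=[0]
unlink(a): bitmap=............... | 
create(b): bitmap=F.............. | b=[0]
append(b, 1): bitmap=FF............. | b=[0, 1]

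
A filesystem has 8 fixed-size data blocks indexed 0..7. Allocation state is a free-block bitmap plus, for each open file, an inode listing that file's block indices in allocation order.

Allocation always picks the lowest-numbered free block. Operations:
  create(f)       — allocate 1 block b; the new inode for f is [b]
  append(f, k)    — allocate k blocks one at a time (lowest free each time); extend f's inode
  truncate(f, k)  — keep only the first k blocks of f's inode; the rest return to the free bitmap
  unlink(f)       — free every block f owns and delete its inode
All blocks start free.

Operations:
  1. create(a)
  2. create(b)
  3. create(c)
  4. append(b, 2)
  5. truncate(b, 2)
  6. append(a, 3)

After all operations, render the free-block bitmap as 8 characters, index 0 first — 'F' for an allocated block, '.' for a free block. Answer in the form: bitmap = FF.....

[1] create(a) — a=0 (map F.......)
[2] create(b) — a=0 b=1 (map FF......)
[3] create(c) — a=0 b=1 c=2 (map FFF.....)
[4] append(b, 2) — a=0 b=1,3,4 c=2 (map FFFFF...)
[5] truncate(b, 2) — a=0 b=1,3 c=2 (map FFFF....)
[6] append(a, 3) — a=0,4,5,6 b=1,3 c=2 (map FFFFFFF.)

bitmap = FFFFFFF.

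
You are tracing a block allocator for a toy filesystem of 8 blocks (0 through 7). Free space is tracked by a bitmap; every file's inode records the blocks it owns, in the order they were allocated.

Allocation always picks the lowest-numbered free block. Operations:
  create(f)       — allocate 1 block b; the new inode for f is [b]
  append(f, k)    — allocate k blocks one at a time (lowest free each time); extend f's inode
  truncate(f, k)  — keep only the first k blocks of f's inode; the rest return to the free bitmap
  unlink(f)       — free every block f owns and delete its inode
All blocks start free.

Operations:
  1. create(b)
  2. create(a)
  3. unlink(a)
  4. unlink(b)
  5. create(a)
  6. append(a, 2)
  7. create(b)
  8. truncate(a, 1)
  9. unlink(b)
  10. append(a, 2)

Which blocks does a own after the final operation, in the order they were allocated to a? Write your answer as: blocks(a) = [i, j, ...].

blocks(a) = [0, 1, 2]

[1] create(b) — b=0 (map F.......)
[2] create(a) — a=1 b=0 (map FF......)
[3] unlink(a) — b=0 (map F.......)
[4] unlink(b) —  (map ........)
[5] create(a) — a=0 (map F.......)
[6] append(a, 2) — a=0,1,2 (map FFF.....)
[7] create(b) — a=0,1,2 b=3 (map FFFF....)
[8] truncate(a, 1) — a=0 b=3 (map F..F....)
[9] unlink(b) — a=0 (map F.......)
[10] append(a, 2) — a=0,1,2 (map FFF.....)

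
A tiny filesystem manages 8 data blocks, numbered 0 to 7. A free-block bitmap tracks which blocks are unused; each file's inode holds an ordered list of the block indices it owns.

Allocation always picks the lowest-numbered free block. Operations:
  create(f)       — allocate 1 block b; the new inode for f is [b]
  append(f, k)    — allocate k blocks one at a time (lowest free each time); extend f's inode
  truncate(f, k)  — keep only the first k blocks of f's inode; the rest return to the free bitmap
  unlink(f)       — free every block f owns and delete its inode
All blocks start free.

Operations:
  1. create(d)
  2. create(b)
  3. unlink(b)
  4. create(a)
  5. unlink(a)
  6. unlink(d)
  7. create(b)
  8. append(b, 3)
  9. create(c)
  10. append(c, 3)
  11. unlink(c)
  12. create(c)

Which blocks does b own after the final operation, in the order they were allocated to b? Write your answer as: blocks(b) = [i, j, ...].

  1. create(d)  ⇒  F.......  {d→[0]}
  2. create(b)  ⇒  FF......  {b→[1]; d→[0]}
  3. unlink(b)  ⇒  F.......  {d→[0]}
  4. create(a)  ⇒  FF......  {a→[1]; d→[0]}
  5. unlink(a)  ⇒  F.......  {d→[0]}
  6. unlink(d)  ⇒  ........  {}
  7. create(b)  ⇒  F.......  {b→[0]}
  8. append(b, 3)  ⇒  FFFF....  {b→[0, 1, 2, 3]}
  9. create(c)  ⇒  FFFFF...  {b→[0, 1, 2, 3]; c→[4]}
  10. append(c, 3)  ⇒  FFFFFFFF  {b→[0, 1, 2, 3]; c→[4, 5, 6, 7]}
  11. unlink(c)  ⇒  FFFF....  {b→[0, 1, 2, 3]}
  12. create(c)  ⇒  FFFFF...  {b→[0, 1, 2, 3]; c→[4]}

blocks(b) = [0, 1, 2, 3]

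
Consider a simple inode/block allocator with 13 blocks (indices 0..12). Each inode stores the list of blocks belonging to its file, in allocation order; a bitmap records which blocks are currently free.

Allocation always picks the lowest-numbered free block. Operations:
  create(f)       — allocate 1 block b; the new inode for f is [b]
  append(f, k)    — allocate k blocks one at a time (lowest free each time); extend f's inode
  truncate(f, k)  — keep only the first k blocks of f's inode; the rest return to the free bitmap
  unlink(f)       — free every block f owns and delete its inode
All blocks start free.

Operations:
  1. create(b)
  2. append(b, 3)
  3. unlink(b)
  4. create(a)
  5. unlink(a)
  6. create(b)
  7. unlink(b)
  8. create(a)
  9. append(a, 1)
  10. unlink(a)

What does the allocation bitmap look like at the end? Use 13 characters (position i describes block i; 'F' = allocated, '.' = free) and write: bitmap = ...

after create(b) → b:[0]  free=[F............]
after append(b, 3) → b:[0, 1, 2, 3]  free=[FFFF.........]
after unlink(b) →   free=[.............]
after create(a) → a:[0]  free=[F............]
after unlink(a) →   free=[.............]
after create(b) → b:[0]  free=[F............]
after unlink(b) →   free=[.............]
after create(a) → a:[0]  free=[F............]
after append(a, 1) → a:[0, 1]  free=[FF...........]
after unlink(a) →   free=[.............]

bitmap = .............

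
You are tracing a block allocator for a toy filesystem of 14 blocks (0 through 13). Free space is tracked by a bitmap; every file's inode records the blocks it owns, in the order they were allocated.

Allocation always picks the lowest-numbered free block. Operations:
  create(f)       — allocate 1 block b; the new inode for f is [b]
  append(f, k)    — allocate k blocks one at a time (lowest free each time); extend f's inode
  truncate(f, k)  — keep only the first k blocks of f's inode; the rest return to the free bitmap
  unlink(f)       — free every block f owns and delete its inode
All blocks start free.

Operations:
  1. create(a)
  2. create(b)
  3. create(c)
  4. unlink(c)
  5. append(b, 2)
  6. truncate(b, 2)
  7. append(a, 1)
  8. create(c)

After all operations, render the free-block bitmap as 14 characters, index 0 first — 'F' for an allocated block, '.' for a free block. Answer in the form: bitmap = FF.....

after create(a) → a:[0]  free=[F.............]
after create(b) → a:[0], b:[1]  free=[FF............]
after create(c) → a:[0], b:[1], c:[2]  free=[FFF...........]
after unlink(c) → a:[0], b:[1]  free=[FF............]
after append(b, 2) → a:[0], b:[1, 2, 3]  free=[FFFF..........]
after truncate(b, 2) → a:[0], b:[1, 2]  free=[FFF...........]
after append(a, 1) → a:[0, 3], b:[1, 2]  free=[FFFF..........]
after create(c) → a:[0, 3], b:[1, 2], c:[4]  free=[FFFFF.........]

bitmap = FFFFF.........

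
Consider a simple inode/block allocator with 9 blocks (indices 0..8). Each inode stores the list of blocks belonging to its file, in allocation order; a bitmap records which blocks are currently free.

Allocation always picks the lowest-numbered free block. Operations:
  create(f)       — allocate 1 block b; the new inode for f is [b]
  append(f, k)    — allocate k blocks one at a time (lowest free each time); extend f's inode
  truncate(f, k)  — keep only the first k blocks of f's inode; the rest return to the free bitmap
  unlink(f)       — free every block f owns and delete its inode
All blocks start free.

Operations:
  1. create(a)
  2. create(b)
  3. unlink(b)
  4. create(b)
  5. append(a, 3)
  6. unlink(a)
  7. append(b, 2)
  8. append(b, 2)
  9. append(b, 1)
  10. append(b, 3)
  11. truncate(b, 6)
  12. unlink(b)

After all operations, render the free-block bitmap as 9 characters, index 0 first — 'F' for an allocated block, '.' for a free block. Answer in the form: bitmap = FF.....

bitmap = .........

create(a): bitmap=F........ | a=[0]
create(b): bitmap=FF....... | a=[0] b=[1]
unlink(b): bitmap=F........ | a=[0]
create(b): bitmap=FF....... | a=[0] b=[1]
append(a, 3): bitmap=FFFFF.... | a=[0, 2, 3, 4] b=[1]
unlink(a): bitmap=.F....... | b=[1]
append(b, 2): bitmap=FFF...... | b=[1, 0, 2]
append(b, 2): bitmap=FFFFF.... | b=[1, 0, 2, 3, 4]
append(b, 1): bitmap=FFFFFF... | b=[1, 0, 2, 3, 4, 5]
append(b, 3): bitmap=FFFFFFFFF | b=[1, 0, 2, 3, 4, 5, 6, 7, 8]
truncate(b, 6): bitmap=FFFFFF... | b=[1, 0, 2, 3, 4, 5]
unlink(b): bitmap=......... | 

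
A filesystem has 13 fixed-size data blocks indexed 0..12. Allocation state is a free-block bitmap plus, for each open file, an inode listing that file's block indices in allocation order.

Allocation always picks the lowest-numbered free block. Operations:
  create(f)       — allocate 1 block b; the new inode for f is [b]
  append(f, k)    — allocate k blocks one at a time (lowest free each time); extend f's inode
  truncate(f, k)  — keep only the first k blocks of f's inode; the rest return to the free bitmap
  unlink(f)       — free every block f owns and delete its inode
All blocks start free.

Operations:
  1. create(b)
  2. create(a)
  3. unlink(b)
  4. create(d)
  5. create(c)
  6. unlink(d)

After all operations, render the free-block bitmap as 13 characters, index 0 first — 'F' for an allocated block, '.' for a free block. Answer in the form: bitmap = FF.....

create(b): bitmap=F............ | b=[0]
create(a): bitmap=FF........... | a=[1] b=[0]
unlink(b): bitmap=.F........... | a=[1]
create(d): bitmap=FF........... | a=[1] d=[0]
create(c): bitmap=FFF.......... | a=[1] c=[2] d=[0]
unlink(d): bitmap=.FF.......... | a=[1] c=[2]

bitmap = .FF..........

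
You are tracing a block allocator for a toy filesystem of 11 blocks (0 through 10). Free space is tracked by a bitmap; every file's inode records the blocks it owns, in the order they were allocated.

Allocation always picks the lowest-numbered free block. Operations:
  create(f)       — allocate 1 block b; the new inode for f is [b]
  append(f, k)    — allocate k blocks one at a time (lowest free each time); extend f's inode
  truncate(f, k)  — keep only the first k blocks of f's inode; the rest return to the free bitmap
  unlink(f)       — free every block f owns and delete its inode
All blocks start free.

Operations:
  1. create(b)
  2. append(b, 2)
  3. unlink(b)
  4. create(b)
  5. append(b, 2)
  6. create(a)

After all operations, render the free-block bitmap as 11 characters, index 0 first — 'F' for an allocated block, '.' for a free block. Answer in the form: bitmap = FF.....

  1. create(b)  ⇒  F..........  {b→[0]}
  2. append(b, 2)  ⇒  FFF........  {b→[0, 1, 2]}
  3. unlink(b)  ⇒  ...........  {}
  4. create(b)  ⇒  F..........  {b→[0]}
  5. append(b, 2)  ⇒  FFF........  {b→[0, 1, 2]}
  6. create(a)  ⇒  FFFF.......  {a→[3]; b→[0, 1, 2]}

bitmap = FFFF.......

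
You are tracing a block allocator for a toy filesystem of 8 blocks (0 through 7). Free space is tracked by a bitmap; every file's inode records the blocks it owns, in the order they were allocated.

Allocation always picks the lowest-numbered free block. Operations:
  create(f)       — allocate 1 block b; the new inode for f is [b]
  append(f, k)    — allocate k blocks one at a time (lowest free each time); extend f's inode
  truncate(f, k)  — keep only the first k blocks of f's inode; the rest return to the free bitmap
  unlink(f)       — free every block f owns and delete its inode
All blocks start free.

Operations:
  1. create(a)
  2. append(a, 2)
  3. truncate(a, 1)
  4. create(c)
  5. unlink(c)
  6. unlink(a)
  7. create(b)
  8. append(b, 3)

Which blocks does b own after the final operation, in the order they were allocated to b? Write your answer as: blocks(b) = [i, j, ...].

[1] create(a) — a=0 (map F.......)
[2] append(a, 2) — a=0,1,2 (map FFF.....)
[3] truncate(a, 1) — a=0 (map F.......)
[4] create(c) — a=0 c=1 (map FF......)
[5] unlink(c) — a=0 (map F.......)
[6] unlink(a) —  (map ........)
[7] create(b) — b=0 (map F.......)
[8] append(b, 3) — b=0,1,2,3 (map FFFF....)

blocks(b) = [0, 1, 2, 3]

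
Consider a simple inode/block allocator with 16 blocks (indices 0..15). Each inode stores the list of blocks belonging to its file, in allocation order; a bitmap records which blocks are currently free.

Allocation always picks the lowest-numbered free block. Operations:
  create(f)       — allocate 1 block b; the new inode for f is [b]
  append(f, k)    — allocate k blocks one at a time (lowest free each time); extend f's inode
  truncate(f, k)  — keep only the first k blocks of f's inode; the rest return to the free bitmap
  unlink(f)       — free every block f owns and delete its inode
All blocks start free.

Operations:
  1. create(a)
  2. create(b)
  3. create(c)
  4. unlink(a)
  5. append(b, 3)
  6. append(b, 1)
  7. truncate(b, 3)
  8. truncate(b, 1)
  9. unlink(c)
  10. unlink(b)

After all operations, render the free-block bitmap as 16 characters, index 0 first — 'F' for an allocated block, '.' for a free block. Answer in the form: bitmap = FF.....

[1] create(a) — a=0 (map F...............)
[2] create(b) — a=0 b=1 (map FF..............)
[3] create(c) — a=0 b=1 c=2 (map FFF.............)
[4] unlink(a) — b=1 c=2 (map .FF.............)
[5] append(b, 3) — b=1,0,3,4 c=2 (map FFFFF...........)
[6] append(b, 1) — b=1,0,3,4,5 c=2 (map FFFFFF..........)
[7] truncate(b, 3) — b=1,0,3 c=2 (map FFFF............)
[8] truncate(b, 1) — b=1 c=2 (map .FF.............)
[9] unlink(c) — b=1 (map .F..............)
[10] unlink(b) —  (map ................)

bitmap = ................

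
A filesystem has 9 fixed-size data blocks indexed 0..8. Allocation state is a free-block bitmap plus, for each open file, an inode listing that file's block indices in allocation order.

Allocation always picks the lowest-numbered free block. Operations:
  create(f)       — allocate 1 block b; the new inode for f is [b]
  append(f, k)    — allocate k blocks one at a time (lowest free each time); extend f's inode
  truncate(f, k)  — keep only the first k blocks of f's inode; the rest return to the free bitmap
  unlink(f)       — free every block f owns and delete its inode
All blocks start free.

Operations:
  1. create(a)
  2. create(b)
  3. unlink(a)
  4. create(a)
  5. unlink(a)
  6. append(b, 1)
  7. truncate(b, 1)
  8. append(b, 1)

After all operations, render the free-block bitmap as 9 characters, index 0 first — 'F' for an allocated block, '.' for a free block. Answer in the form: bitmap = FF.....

create(a): bitmap=F........ | a=[0]
create(b): bitmap=FF....... | a=[0] b=[1]
unlink(a): bitmap=.F....... | b=[1]
create(a): bitmap=FF....... | a=[0] b=[1]
unlink(a): bitmap=.F....... | b=[1]
append(b, 1): bitmap=FF....... | b=[1, 0]
truncate(b, 1): bitmap=.F....... | b=[1]
append(b, 1): bitmap=FF....... | b=[1, 0]

bitmap = FF.......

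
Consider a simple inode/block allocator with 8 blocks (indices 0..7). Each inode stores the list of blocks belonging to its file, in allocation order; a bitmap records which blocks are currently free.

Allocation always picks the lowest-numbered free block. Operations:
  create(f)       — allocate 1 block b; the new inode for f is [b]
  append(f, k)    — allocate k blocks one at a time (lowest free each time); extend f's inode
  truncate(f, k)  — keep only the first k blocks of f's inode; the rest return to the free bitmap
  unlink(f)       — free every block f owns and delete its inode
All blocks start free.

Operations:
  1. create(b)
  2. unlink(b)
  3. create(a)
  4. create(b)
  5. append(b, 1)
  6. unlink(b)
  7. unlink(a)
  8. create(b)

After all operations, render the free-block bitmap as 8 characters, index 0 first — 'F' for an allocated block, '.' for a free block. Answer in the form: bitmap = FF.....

  1. create(b)  ⇒  F.......  {b→[0]}
  2. unlink(b)  ⇒  ........  {}
  3. create(a)  ⇒  F.......  {a→[0]}
  4. create(b)  ⇒  FF......  {a→[0]; b→[1]}
  5. append(b, 1)  ⇒  FFF.....  {a→[0]; b→[1, 2]}
  6. unlink(b)  ⇒  F.......  {a→[0]}
  7. unlink(a)  ⇒  ........  {}
  8. create(b)  ⇒  F.......  {b→[0]}

bitmap = F.......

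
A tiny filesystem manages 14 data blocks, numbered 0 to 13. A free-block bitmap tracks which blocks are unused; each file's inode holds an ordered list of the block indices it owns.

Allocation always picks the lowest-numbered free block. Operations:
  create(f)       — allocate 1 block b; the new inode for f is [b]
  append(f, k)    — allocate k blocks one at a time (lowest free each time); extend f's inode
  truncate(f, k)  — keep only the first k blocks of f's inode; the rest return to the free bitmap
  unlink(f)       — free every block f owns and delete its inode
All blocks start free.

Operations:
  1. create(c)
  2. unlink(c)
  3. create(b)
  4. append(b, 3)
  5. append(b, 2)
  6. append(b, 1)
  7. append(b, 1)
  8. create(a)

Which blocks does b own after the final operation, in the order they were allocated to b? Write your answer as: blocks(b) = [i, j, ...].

after create(c) → c:[0]  free=[F.............]
after unlink(c) →   free=[..............]
after create(b) → b:[0]  free=[F.............]
after append(b, 3) → b:[0, 1, 2, 3]  free=[FFFF..........]
after append(b, 2) → b:[0, 1, 2, 3, 4, 5]  free=[FFFFFF........]
after append(b, 1) → b:[0, 1, 2, 3, 4, 5, 6]  free=[FFFFFFF.......]
after append(b, 1) → b:[0, 1, 2, 3, 4, 5, 6, 7]  free=[FFFFFFFF......]
after create(a) → a:[8], b:[0, 1, 2, 3, 4, 5, 6, 7]  free=[FFFFFFFFF.....]

blocks(b) = [0, 1, 2, 3, 4, 5, 6, 7]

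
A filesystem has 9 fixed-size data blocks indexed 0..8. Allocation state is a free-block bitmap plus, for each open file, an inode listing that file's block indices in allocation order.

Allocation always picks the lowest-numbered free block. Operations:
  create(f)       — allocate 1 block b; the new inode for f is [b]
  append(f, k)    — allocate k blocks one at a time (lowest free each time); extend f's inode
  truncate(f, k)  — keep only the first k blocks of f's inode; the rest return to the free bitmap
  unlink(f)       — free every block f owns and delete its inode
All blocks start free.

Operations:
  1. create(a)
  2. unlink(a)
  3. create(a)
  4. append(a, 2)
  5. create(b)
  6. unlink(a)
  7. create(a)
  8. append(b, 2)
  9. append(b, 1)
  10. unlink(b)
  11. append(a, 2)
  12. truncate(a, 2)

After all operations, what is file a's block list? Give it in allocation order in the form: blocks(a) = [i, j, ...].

[1] create(a) — a=0 (map F........)
[2] unlink(a) —  (map .........)
[3] create(a) — a=0 (map F........)
[4] append(a, 2) — a=0,1,2 (map FFF......)
[5] create(b) — a=0,1,2 b=3 (map FFFF.....)
[6] unlink(a) — b=3 (map ...F.....)
[7] create(a) — a=0 b=3 (map F..F.....)
[8] append(b, 2) — a=0 b=3,1,2 (map FFFF.....)
[9] append(b, 1) — a=0 b=3,1,2,4 (map FFFFF....)
[10] unlink(b) — a=0 (map F........)
[11] append(a, 2) — a=0,1,2 (map FFF......)
[12] truncate(a, 2) — a=0,1 (map FF.......)

blocks(a) = [0, 1]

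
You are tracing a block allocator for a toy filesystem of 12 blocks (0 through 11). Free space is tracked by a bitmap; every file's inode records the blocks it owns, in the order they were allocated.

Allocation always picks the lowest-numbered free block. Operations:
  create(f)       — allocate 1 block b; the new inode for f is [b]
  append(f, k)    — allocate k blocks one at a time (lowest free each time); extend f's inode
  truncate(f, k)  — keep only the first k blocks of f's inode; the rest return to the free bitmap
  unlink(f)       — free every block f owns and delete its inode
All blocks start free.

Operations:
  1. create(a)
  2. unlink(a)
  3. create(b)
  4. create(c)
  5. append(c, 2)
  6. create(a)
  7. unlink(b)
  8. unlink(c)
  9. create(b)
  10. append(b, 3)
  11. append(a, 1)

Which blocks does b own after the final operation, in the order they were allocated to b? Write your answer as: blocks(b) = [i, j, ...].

[1] create(a) — a=0 (map F...........)
[2] unlink(a) —  (map ............)
[3] create(b) — b=0 (map F...........)
[4] create(c) — b=0 c=1 (map FF..........)
[5] append(c, 2) — b=0 c=1,2,3 (map FFFF........)
[6] create(a) — a=4 b=0 c=1,2,3 (map FFFFF.......)
[7] unlink(b) — a=4 c=1,2,3 (map .FFFF.......)
[8] unlink(c) — a=4 (map ....F.......)
[9] create(b) — a=4 b=0 (map F...F.......)
[10] append(b, 3) — a=4 b=0,1,2,3 (map FFFFF.......)
[11] append(a, 1) — a=4,5 b=0,1,2,3 (map FFFFFF......)

blocks(b) = [0, 1, 2, 3]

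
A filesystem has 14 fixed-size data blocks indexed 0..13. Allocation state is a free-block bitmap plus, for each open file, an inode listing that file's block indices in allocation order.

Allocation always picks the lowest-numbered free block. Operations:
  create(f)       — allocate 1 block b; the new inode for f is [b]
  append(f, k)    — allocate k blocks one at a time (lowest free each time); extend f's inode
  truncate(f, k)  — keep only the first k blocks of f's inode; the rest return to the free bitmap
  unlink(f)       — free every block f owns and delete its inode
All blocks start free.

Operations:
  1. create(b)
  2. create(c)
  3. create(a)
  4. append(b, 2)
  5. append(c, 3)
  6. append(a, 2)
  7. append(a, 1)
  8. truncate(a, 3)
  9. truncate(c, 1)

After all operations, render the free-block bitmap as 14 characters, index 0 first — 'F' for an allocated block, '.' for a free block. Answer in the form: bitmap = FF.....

  1. create(b)  ⇒  F.............  {b→[0]}
  2. create(c)  ⇒  FF............  {b→[0]; c→[1]}
  3. create(a)  ⇒  FFF...........  {a→[2]; b→[0]; c→[1]}
  4. append(b, 2)  ⇒  FFFFF.........  {a→[2]; b→[0, 3, 4]; c→[1]}
  5. append(c, 3)  ⇒  FFFFFFFF......  {a→[2]; b→[0, 3, 4]; c→[1, 5, 6, 7]}
  6. append(a, 2)  ⇒  FFFFFFFFFF....  {a→[2, 8, 9]; b→[0, 3, 4]; c→[1, 5, 6, 7]}
  7. append(a, 1)  ⇒  FFFFFFFFFFF...  {a→[2, 8, 9, 10]; b→[0, 3, 4]; c→[1, 5, 6, 7]}
  8. truncate(a, 3)  ⇒  FFFFFFFFFF....  {a→[2, 8, 9]; b→[0, 3, 4]; c→[1, 5, 6, 7]}
  9. truncate(c, 1)  ⇒  FFFFF...FF....  {a→[2, 8, 9]; b→[0, 3, 4]; c→[1]}

bitmap = FFFFF...FF....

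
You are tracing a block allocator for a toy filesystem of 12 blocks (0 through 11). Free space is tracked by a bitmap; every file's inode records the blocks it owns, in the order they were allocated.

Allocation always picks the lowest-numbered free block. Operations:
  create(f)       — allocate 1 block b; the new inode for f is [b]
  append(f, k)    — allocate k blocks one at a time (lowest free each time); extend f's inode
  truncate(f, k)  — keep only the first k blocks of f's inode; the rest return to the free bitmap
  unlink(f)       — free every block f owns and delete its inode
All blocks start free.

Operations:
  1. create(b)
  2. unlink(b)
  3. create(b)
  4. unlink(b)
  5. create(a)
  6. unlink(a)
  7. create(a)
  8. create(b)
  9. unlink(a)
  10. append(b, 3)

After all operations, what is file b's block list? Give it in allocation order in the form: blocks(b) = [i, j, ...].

blocks(b) = [1, 0, 2, 3]

  1. create(b)  ⇒  F...........  {b→[0]}
  2. unlink(b)  ⇒  ............  {}
  3. create(b)  ⇒  F...........  {b→[0]}
  4. unlink(b)  ⇒  ............  {}
  5. create(a)  ⇒  F...........  {a→[0]}
  6. unlink(a)  ⇒  ............  {}
  7. create(a)  ⇒  F...........  {a→[0]}
  8. create(b)  ⇒  FF..........  {a→[0]; b→[1]}
  9. unlink(a)  ⇒  .F..........  {b→[1]}
  10. append(b, 3)  ⇒  FFFF........  {b→[1, 0, 2, 3]}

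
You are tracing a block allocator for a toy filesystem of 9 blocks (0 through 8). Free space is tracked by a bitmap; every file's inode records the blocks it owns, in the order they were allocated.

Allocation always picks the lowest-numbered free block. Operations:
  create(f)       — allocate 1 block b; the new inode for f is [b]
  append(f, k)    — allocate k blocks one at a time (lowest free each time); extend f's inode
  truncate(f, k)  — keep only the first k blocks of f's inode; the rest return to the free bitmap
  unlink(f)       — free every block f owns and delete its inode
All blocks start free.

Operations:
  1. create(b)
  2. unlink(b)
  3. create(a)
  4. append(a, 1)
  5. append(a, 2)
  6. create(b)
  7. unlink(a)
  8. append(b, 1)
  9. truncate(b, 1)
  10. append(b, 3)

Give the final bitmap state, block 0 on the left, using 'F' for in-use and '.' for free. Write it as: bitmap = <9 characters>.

bitmap = FFF.F....

create(b): bitmap=F........ | b=[0]
unlink(b): bitmap=......... | 
create(a): bitmap=F........ | a=[0]
append(a, 1): bitmap=FF....... | a=[0, 1]
append(a, 2): bitmap=FFFF..... | a=[0, 1, 2, 3]
create(b): bitmap=FFFFF.... | a=[0, 1, 2, 3] b=[4]
unlink(a): bitmap=....F.... | b=[4]
append(b, 1): bitmap=F...F.... | b=[4, 0]
truncate(b, 1): bitmap=....F.... | b=[4]
append(b, 3): bitmap=FFF.F.... | b=[4, 0, 1, 2]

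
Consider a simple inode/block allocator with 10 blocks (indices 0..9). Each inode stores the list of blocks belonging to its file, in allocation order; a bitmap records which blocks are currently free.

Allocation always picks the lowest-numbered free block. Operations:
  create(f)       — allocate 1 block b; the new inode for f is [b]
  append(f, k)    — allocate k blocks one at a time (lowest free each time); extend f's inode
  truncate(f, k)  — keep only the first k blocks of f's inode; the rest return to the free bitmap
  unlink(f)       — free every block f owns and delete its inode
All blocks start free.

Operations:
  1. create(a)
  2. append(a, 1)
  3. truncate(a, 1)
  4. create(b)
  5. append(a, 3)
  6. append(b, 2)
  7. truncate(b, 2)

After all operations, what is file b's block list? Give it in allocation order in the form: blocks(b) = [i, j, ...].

blocks(b) = [1, 5]

create(a): bitmap=F......... | a=[0]
append(a, 1): bitmap=FF........ | a=[0, 1]
truncate(a, 1): bitmap=F......... | a=[0]
create(b): bitmap=FF........ | a=[0] b=[1]
append(a, 3): bitmap=FFFFF..... | a=[0, 2, 3, 4] b=[1]
append(b, 2): bitmap=FFFFFFF... | a=[0, 2, 3, 4] b=[1, 5, 6]
truncate(b, 2): bitmap=FFFFFF.... | a=[0, 2, 3, 4] b=[1, 5]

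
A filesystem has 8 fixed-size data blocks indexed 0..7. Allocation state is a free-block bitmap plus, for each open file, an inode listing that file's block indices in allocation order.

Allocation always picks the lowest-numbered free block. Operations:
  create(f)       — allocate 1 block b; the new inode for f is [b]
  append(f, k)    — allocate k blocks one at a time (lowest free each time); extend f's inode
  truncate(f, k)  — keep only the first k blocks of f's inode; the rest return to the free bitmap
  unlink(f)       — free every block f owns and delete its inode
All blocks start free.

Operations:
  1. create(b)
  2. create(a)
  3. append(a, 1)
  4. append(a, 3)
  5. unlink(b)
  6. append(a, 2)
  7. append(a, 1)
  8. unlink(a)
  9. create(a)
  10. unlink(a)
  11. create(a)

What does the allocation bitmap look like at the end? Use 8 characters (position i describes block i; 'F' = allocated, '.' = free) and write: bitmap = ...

bitmap = F.......

create(b): bitmap=F....... | b=[0]
create(a): bitmap=FF...... | a=[1] b=[0]
append(a, 1): bitmap=FFF..... | a=[1, 2] b=[0]
append(a, 3): bitmap=FFFFFF.. | a=[1, 2, 3, 4, 5] b=[0]
unlink(b): bitmap=.FFFFF.. | a=[1, 2, 3, 4, 5]
append(a, 2): bitmap=FFFFFFF. | a=[1, 2, 3, 4, 5, 0, 6]
append(a, 1): bitmap=FFFFFFFF | a=[1, 2, 3, 4, 5, 0, 6, 7]
unlink(a): bitmap=........ | 
create(a): bitmap=F....... | a=[0]
unlink(a): bitmap=........ | 
create(a): bitmap=F....... | a=[0]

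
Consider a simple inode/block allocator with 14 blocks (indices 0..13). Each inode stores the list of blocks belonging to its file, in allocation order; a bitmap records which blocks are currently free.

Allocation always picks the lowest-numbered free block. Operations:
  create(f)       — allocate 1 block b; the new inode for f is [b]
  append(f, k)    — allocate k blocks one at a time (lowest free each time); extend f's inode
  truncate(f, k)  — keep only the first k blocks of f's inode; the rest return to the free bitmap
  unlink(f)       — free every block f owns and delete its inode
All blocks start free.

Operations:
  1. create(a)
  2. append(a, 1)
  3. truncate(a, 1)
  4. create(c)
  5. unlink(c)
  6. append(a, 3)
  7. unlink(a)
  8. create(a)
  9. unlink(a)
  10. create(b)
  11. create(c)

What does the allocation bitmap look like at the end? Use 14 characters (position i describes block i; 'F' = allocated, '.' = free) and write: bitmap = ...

bitmap = FF............

create(a): bitmap=F............. | a=[0]
append(a, 1): bitmap=FF............ | a=[0, 1]
truncate(a, 1): bitmap=F............. | a=[0]
create(c): bitmap=FF............ | a=[0] c=[1]
unlink(c): bitmap=F............. | a=[0]
append(a, 3): bitmap=FFFF.......... | a=[0, 1, 2, 3]
unlink(a): bitmap=.............. | 
create(a): bitmap=F............. | a=[0]
unlink(a): bitmap=.............. | 
create(b): bitmap=F............. | b=[0]
create(c): bitmap=FF............ | b=[0] c=[1]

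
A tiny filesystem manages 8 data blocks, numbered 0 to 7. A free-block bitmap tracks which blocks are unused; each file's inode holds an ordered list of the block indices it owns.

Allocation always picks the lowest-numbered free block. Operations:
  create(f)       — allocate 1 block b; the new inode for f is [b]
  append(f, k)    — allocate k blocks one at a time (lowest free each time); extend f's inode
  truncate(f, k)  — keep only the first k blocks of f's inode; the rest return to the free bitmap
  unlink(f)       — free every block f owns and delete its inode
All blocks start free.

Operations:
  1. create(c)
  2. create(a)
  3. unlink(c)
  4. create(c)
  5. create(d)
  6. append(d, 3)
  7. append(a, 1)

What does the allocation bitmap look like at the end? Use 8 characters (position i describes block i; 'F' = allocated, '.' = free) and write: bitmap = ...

bitmap = FFFFFFF.

[1] create(c) — c=0 (map F.......)
[2] create(a) — a=1 c=0 (map FF......)
[3] unlink(c) — a=1 (map .F......)
[4] create(c) — a=1 c=0 (map FF......)
[5] create(d) — a=1 c=0 d=2 (map FFF.....)
[6] append(d, 3) — a=1 c=0 d=2,3,4,5 (map FFFFFF..)
[7] append(a, 1) — a=1,6 c=0 d=2,3,4,5 (map FFFFFFF.)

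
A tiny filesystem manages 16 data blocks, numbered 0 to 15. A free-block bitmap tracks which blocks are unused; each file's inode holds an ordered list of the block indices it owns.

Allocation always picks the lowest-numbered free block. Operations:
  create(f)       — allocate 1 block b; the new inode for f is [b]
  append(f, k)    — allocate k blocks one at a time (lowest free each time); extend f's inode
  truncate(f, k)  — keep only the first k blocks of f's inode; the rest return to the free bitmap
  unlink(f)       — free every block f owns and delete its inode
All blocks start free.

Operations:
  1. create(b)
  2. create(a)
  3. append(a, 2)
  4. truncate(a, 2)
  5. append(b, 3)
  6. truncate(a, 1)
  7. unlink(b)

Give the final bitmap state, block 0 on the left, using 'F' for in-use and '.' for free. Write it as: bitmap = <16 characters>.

[1] create(b) — b=0 (map F...............)
[2] create(a) — a=1 b=0 (map FF..............)
[3] append(a, 2) — a=1,2,3 b=0 (map FFFF............)
[4] truncate(a, 2) — a=1,2 b=0 (map FFF.............)
[5] append(b, 3) — a=1,2 b=0,3,4,5 (map FFFFFF..........)
[6] truncate(a, 1) — a=1 b=0,3,4,5 (map FF.FFF..........)
[7] unlink(b) — a=1 (map .F..............)

bitmap = .F..............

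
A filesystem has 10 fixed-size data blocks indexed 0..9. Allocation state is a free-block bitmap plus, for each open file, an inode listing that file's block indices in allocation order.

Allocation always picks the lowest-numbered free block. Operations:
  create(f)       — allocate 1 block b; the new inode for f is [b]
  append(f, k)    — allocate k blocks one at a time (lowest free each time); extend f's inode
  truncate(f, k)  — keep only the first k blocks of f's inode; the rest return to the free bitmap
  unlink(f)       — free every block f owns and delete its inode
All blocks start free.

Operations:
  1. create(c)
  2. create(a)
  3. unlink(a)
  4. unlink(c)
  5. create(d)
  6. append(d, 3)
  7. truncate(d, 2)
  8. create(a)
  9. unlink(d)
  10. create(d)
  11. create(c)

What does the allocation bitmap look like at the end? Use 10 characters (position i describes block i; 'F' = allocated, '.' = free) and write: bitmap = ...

after create(c) → c:[0]  free=[F.........]
after create(a) → a:[1], c:[0]  free=[FF........]
after unlink(a) → c:[0]  free=[F.........]
after unlink(c) →   free=[..........]
after create(d) → d:[0]  free=[F.........]
after append(d, 3) → d:[0, 1, 2, 3]  free=[FFFF......]
after truncate(d, 2) → d:[0, 1]  free=[FF........]
after create(a) → a:[2], d:[0, 1]  free=[FFF.......]
after unlink(d) → a:[2]  free=[..F.......]
after create(d) → a:[2], d:[0]  free=[F.F.......]
after create(c) → a:[2], c:[1], d:[0]  free=[FFF.......]

bitmap = FFF.......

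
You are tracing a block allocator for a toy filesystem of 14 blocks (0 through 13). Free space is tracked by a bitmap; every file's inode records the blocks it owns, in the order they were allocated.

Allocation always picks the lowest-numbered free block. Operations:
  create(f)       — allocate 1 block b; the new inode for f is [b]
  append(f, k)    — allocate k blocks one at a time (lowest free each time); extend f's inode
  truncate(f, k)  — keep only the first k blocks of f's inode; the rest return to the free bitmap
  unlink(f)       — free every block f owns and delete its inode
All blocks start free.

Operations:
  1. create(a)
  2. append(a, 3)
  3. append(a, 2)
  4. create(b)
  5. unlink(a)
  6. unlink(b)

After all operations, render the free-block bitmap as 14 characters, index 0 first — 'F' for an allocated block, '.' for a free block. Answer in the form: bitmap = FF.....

create(a): bitmap=F............. | a=[0]
append(a, 3): bitmap=FFFF.......... | a=[0, 1, 2, 3]
append(a, 2): bitmap=FFFFFF........ | a=[0, 1, 2, 3, 4, 5]
create(b): bitmap=FFFFFFF....... | a=[0, 1, 2, 3, 4, 5] b=[6]
unlink(a): bitmap=......F....... | b=[6]
unlink(b): bitmap=.............. | 

bitmap = ..............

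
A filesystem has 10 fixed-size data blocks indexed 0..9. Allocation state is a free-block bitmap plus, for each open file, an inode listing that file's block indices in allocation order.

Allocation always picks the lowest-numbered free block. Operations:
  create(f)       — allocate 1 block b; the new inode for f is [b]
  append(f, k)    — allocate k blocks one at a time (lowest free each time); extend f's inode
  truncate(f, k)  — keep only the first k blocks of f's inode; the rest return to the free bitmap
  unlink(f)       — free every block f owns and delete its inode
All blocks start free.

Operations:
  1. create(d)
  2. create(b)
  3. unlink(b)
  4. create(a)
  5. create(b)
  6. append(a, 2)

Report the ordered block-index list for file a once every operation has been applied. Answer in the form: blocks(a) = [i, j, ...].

create(d): bitmap=F......... | d=[0]
create(b): bitmap=FF........ | b=[1] d=[0]
unlink(b): bitmap=F......... | d=[0]
create(a): bitmap=FF........ | a=[1] d=[0]
create(b): bitmap=FFF....... | a=[1] b=[2] d=[0]
append(a, 2): bitmap=FFFFF..... | a=[1, 3, 4] b=[2] d=[0]

blocks(a) = [1, 3, 4]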